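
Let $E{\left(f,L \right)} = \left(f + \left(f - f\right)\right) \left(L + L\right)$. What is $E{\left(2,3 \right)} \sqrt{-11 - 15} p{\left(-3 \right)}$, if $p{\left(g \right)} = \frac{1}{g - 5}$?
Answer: $- \frac{3 i \sqrt{26}}{2} \approx - 7.6485 i$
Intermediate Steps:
$p{\left(g \right)} = \frac{1}{-5 + g}$
$E{\left(f,L \right)} = 2 L f$ ($E{\left(f,L \right)} = \left(f + 0\right) 2 L = f 2 L = 2 L f$)
$E{\left(2,3 \right)} \sqrt{-11 - 15} p{\left(-3 \right)} = \frac{2 \cdot 3 \cdot 2 \sqrt{-11 - 15}}{-5 - 3} = \frac{12 \sqrt{-26}}{-8} = 12 i \sqrt{26} \left(- \frac{1}{8}\right) = - \frac{3 i \sqrt{26}}{2}$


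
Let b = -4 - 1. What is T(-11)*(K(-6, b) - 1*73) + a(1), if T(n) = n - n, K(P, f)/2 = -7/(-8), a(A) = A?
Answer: 1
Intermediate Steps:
b = -5
K(P, f) = 7/4 (K(P, f) = 2*(-7/(-8)) = 2*(-7*(-⅛)) = 2*(7/8) = 7/4)
T(n) = 0
T(-11)*(K(-6, b) - 1*73) + a(1) = 0*(7/4 - 1*73) + 1 = 0*(7/4 - 73) + 1 = 0*(-285/4) + 1 = 0 + 1 = 1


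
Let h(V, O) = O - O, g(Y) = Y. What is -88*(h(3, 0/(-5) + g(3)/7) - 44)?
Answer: 3872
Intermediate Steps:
h(V, O) = 0
-88*(h(3, 0/(-5) + g(3)/7) - 44) = -88*(0 - 44) = -88*(-44) = 3872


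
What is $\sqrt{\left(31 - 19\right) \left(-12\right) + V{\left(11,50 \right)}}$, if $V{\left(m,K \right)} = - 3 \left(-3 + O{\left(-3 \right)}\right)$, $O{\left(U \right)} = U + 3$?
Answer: $3 i \sqrt{15} \approx 11.619 i$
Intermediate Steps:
$O{\left(U \right)} = 3 + U$
$V{\left(m,K \right)} = 9$ ($V{\left(m,K \right)} = - 3 \left(-3 + \left(3 - 3\right)\right) = - 3 \left(-3 + 0\right) = \left(-3\right) \left(-3\right) = 9$)
$\sqrt{\left(31 - 19\right) \left(-12\right) + V{\left(11,50 \right)}} = \sqrt{\left(31 - 19\right) \left(-12\right) + 9} = \sqrt{12 \left(-12\right) + 9} = \sqrt{-144 + 9} = \sqrt{-135} = 3 i \sqrt{15}$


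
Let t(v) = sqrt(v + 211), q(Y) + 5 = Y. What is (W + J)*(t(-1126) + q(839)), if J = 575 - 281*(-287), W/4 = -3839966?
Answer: -12742387428 - 15278642*I*sqrt(915) ≈ -1.2742e+10 - 4.6216e+8*I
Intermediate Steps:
q(Y) = -5 + Y
t(v) = sqrt(211 + v)
W = -15359864 (W = 4*(-3839966) = -15359864)
J = 81222 (J = 575 + 80647 = 81222)
(W + J)*(t(-1126) + q(839)) = (-15359864 + 81222)*(sqrt(211 - 1126) + (-5 + 839)) = -15278642*(sqrt(-915) + 834) = -15278642*(I*sqrt(915) + 834) = -15278642*(834 + I*sqrt(915)) = -12742387428 - 15278642*I*sqrt(915)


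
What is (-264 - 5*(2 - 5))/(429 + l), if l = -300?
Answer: -83/43 ≈ -1.9302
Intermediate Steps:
(-264 - 5*(2 - 5))/(429 + l) = (-264 - 5*(2 - 5))/(429 - 300) = (-264 - 5*(-3))/129 = (-264 + 15)*(1/129) = -249*1/129 = -83/43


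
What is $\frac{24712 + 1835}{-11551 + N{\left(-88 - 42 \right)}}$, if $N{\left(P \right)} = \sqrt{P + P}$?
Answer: $- \frac{102214799}{44475287} - \frac{17698 i \sqrt{65}}{44475287} \approx -2.2982 - 0.0032082 i$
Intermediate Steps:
$N{\left(P \right)} = \sqrt{2} \sqrt{P}$ ($N{\left(P \right)} = \sqrt{2 P} = \sqrt{2} \sqrt{P}$)
$\frac{24712 + 1835}{-11551 + N{\left(-88 - 42 \right)}} = \frac{24712 + 1835}{-11551 + \sqrt{2} \sqrt{-88 - 42}} = \frac{26547}{-11551 + \sqrt{2} \sqrt{-88 - 42}} = \frac{26547}{-11551 + \sqrt{2} \sqrt{-130}} = \frac{26547}{-11551 + \sqrt{2} i \sqrt{130}} = \frac{26547}{-11551 + 2 i \sqrt{65}}$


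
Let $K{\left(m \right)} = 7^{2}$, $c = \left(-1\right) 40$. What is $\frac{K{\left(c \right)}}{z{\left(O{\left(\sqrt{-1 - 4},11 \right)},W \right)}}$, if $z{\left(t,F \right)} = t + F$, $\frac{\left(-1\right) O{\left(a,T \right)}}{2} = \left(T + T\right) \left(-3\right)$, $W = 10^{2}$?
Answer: $\frac{49}{232} \approx 0.21121$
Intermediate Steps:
$c = -40$
$W = 100$
$O{\left(a,T \right)} = 12 T$ ($O{\left(a,T \right)} = - 2 \left(T + T\right) \left(-3\right) = - 2 \cdot 2 T \left(-3\right) = - 2 \left(- 6 T\right) = 12 T$)
$K{\left(m \right)} = 49$
$z{\left(t,F \right)} = F + t$
$\frac{K{\left(c \right)}}{z{\left(O{\left(\sqrt{-1 - 4},11 \right)},W \right)}} = \frac{49}{100 + 12 \cdot 11} = \frac{49}{100 + 132} = \frac{49}{232}$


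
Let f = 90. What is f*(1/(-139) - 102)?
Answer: -1276110/139 ≈ -9180.6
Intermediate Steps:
f*(1/(-139) - 102) = 90*(1/(-139) - 102) = 90*(-1/139 - 102) = 90*(-14179/139) = -1276110/139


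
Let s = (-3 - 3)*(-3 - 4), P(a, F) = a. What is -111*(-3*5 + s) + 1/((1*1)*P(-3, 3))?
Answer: -8992/3 ≈ -2997.3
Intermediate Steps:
s = 42 (s = -6*(-7) = 42)
-111*(-3*5 + s) + 1/((1*1)*P(-3, 3)) = -111*(-3*5 + 42) + 1/((1*1)*(-3)) = -111*(-15 + 42) + 1/(1*(-3)) = -111*27 + 1/(-3) = -2997 - 1/3 = -8992/3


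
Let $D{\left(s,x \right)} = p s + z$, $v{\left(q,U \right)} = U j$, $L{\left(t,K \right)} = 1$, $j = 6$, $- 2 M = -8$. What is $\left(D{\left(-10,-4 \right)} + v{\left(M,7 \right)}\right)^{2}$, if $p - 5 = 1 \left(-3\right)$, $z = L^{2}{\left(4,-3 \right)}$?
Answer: $529$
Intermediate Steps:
$M = 4$ ($M = \left(- \frac{1}{2}\right) \left(-8\right) = 4$)
$z = 1$ ($z = 1^{2} = 1$)
$p = 2$ ($p = 5 + 1 \left(-3\right) = 5 - 3 = 2$)
$v{\left(q,U \right)} = 6 U$ ($v{\left(q,U \right)} = U 6 = 6 U$)
$D{\left(s,x \right)} = 1 + 2 s$ ($D{\left(s,x \right)} = 2 s + 1 = 1 + 2 s$)
$\left(D{\left(-10,-4 \right)} + v{\left(M,7 \right)}\right)^{2} = \left(\left(1 + 2 \left(-10\right)\right) + 6 \cdot 7\right)^{2} = \left(\left(1 - 20\right) + 42\right)^{2} = \left(-19 + 42\right)^{2} = 23^{2} = 529$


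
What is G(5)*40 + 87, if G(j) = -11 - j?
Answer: -553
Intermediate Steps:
G(5)*40 + 87 = (-11 - 1*5)*40 + 87 = (-11 - 5)*40 + 87 = -16*40 + 87 = -640 + 87 = -553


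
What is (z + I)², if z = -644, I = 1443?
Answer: 638401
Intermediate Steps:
(z + I)² = (-644 + 1443)² = 799² = 638401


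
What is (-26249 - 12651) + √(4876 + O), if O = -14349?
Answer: -38900 + I*√9473 ≈ -38900.0 + 97.329*I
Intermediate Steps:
(-26249 - 12651) + √(4876 + O) = (-26249 - 12651) + √(4876 - 14349) = -38900 + √(-9473) = -38900 + I*√9473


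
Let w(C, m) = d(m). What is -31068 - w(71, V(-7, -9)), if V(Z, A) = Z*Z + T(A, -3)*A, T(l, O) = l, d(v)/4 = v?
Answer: -31588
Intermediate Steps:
d(v) = 4*v
V(Z, A) = A² + Z² (V(Z, A) = Z*Z + A*A = Z² + A² = A² + Z²)
w(C, m) = 4*m
-31068 - w(71, V(-7, -9)) = -31068 - 4*((-9)² + (-7)²) = -31068 - 4*(81 + 49) = -31068 - 4*130 = -31068 - 1*520 = -31068 - 520 = -31588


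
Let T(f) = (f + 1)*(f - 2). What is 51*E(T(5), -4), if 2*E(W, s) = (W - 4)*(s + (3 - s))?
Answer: 1071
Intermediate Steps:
T(f) = (1 + f)*(-2 + f)
E(W, s) = -6 + 3*W/2 (E(W, s) = ((W - 4)*(s + (3 - s)))/2 = ((-4 + W)*3)/2 = (-12 + 3*W)/2 = -6 + 3*W/2)
51*E(T(5), -4) = 51*(-6 + 3*(-2 + 5**2 - 1*5)/2) = 51*(-6 + 3*(-2 + 25 - 5)/2) = 51*(-6 + (3/2)*18) = 51*(-6 + 27) = 51*21 = 1071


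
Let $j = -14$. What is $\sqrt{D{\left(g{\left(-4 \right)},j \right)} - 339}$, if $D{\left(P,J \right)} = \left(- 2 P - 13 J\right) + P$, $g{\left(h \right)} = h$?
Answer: $3 i \sqrt{17} \approx 12.369 i$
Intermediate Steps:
$D{\left(P,J \right)} = - P - 13 J$ ($D{\left(P,J \right)} = \left(- 13 J - 2 P\right) + P = - P - 13 J$)
$\sqrt{D{\left(g{\left(-4 \right)},j \right)} - 339} = \sqrt{\left(\left(-1\right) \left(-4\right) - -182\right) - 339} = \sqrt{\left(4 + 182\right) - 339} = \sqrt{186 - 339} = \sqrt{-153} = 3 i \sqrt{17}$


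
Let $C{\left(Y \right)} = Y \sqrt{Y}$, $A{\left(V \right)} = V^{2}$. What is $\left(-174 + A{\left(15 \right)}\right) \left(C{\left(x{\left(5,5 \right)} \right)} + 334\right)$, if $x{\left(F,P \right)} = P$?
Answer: $17034 + 255 \sqrt{5} \approx 17604.0$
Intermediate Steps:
$C{\left(Y \right)} = Y^{\frac{3}{2}}$
$\left(-174 + A{\left(15 \right)}\right) \left(C{\left(x{\left(5,5 \right)} \right)} + 334\right) = \left(-174 + 15^{2}\right) \left(5^{\frac{3}{2}} + 334\right) = \left(-174 + 225\right) \left(5 \sqrt{5} + 334\right) = 51 \left(334 + 5 \sqrt{5}\right) = 17034 + 255 \sqrt{5}$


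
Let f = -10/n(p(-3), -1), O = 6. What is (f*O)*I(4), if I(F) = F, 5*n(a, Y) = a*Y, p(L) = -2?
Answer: -600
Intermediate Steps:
n(a, Y) = Y*a/5 (n(a, Y) = (a*Y)/5 = (Y*a)/5 = Y*a/5)
f = -25 (f = -10/((⅕)*(-1)*(-2)) = -10/⅖ = -10*5/2 = -25)
(f*O)*I(4) = -25*6*4 = -150*4 = -600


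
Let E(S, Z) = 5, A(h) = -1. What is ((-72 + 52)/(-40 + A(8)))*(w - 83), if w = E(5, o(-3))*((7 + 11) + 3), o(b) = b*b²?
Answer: 440/41 ≈ 10.732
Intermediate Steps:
o(b) = b³
w = 105 (w = 5*((7 + 11) + 3) = 5*(18 + 3) = 5*21 = 105)
((-72 + 52)/(-40 + A(8)))*(w - 83) = ((-72 + 52)/(-40 - 1))*(105 - 83) = -20/(-41)*22 = -20*(-1/41)*22 = (20/41)*22 = 440/41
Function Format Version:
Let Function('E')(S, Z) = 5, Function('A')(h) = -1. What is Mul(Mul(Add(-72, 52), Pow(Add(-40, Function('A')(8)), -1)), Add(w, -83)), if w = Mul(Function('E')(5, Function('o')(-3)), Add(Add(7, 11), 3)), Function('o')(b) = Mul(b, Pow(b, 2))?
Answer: Rational(440, 41) ≈ 10.732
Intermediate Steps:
Function('o')(b) = Pow(b, 3)
w = 105 (w = Mul(5, Add(Add(7, 11), 3)) = Mul(5, Add(18, 3)) = Mul(5, 21) = 105)
Mul(Mul(Add(-72, 52), Pow(Add(-40, Function('A')(8)), -1)), Add(w, -83)) = Mul(Mul(Add(-72, 52), Pow(Add(-40, -1), -1)), Add(105, -83)) = Mul(Mul(-20, Pow(-41, -1)), 22) = Mul(Mul(-20, Rational(-1, 41)), 22) = Mul(Rational(20, 41), 22) = Rational(440, 41)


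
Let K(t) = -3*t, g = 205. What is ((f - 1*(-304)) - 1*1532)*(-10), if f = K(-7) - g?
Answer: 14120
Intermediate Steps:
f = -184 (f = -3*(-7) - 1*205 = 21 - 205 = -184)
((f - 1*(-304)) - 1*1532)*(-10) = ((-184 - 1*(-304)) - 1*1532)*(-10) = ((-184 + 304) - 1532)*(-10) = (120 - 1532)*(-10) = -1412*(-10) = 14120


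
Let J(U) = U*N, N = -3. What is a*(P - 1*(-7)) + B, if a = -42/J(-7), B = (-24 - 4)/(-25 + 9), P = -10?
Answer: 31/4 ≈ 7.7500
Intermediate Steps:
B = 7/4 (B = -28/(-16) = -28*(-1/16) = 7/4 ≈ 1.7500)
J(U) = -3*U (J(U) = U*(-3) = -3*U)
a = -2 (a = -42/((-3*(-7))) = -42/21 = -42*1/21 = -2)
a*(P - 1*(-7)) + B = -2*(-10 - 1*(-7)) + 7/4 = -2*(-10 + 7) + 7/4 = -2*(-3) + 7/4 = 6 + 7/4 = 31/4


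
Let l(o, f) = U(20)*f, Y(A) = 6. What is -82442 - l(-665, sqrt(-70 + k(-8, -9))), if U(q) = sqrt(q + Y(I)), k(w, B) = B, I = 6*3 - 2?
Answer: -82442 - I*sqrt(2054) ≈ -82442.0 - 45.321*I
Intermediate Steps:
I = 16 (I = 18 - 2 = 16)
U(q) = sqrt(6 + q) (U(q) = sqrt(q + 6) = sqrt(6 + q))
l(o, f) = f*sqrt(26) (l(o, f) = sqrt(6 + 20)*f = sqrt(26)*f = f*sqrt(26))
-82442 - l(-665, sqrt(-70 + k(-8, -9))) = -82442 - sqrt(-70 - 9)*sqrt(26) = -82442 - sqrt(-79)*sqrt(26) = -82442 - I*sqrt(79)*sqrt(26) = -82442 - I*sqrt(2054)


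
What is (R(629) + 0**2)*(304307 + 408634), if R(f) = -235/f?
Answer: -167541135/629 ≈ -2.6636e+5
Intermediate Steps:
(R(629) + 0**2)*(304307 + 408634) = (-235/629 + 0**2)*(304307 + 408634) = (-235*1/629 + 0)*712941 = (-235/629 + 0)*712941 = -235/629*712941 = -167541135/629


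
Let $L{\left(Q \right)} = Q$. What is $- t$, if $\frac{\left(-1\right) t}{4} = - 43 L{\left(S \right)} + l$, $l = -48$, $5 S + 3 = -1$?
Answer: $- \frac{272}{5} \approx -54.4$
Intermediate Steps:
$S = - \frac{4}{5}$ ($S = - \frac{3}{5} + \frac{1}{5} \left(-1\right) = - \frac{3}{5} - \frac{1}{5} = - \frac{4}{5} \approx -0.8$)
$t = \frac{272}{5}$ ($t = - 4 \left(\left(-43\right) \left(- \frac{4}{5}\right) - 48\right) = - 4 \left(\frac{172}{5} - 48\right) = \left(-4\right) \left(- \frac{68}{5}\right) = \frac{272}{5} \approx 54.4$)
$- t = \left(-1\right) \frac{272}{5} = - \frac{272}{5}$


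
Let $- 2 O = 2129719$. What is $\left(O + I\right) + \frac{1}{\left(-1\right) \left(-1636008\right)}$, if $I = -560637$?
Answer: $- \frac{2659325277971}{1636008} \approx -1.6255 \cdot 10^{6}$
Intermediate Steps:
$O = - \frac{2129719}{2}$ ($O = \left(- \frac{1}{2}\right) 2129719 = - \frac{2129719}{2} \approx -1.0649 \cdot 10^{6}$)
$\left(O + I\right) + \frac{1}{\left(-1\right) \left(-1636008\right)} = \left(- \frac{2129719}{2} - 560637\right) + \frac{1}{\left(-1\right) \left(-1636008\right)} = - \frac{3250993}{2} + \frac{1}{1636008} = - \frac{2659325277971}{1636008}$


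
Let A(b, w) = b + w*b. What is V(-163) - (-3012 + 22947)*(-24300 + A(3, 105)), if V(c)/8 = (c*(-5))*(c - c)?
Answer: 478081170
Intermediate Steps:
A(b, w) = b + b*w
V(c) = 0 (V(c) = 8*((c*(-5))*(c - c)) = 8*(-5*c*0) = 8*0 = 0)
V(-163) - (-3012 + 22947)*(-24300 + A(3, 105)) = 0 - (-3012 + 22947)*(-24300 + 3*(1 + 105)) = 0 - 19935*(-24300 + 3*106) = 0 - 19935*(-24300 + 318) = 0 - 19935*(-23982) = 0 - 1*(-478081170) = 0 + 478081170 = 478081170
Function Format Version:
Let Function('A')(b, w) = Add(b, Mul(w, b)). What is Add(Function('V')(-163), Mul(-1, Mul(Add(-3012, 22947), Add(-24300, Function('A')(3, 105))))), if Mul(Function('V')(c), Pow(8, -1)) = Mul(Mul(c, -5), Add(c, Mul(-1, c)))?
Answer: 478081170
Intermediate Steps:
Function('A')(b, w) = Add(b, Mul(b, w))
Function('V')(c) = 0 (Function('V')(c) = Mul(8, Mul(Mul(c, -5), Add(c, Mul(-1, c)))) = Mul(8, Mul(Mul(-5, c), 0)) = Mul(8, 0) = 0)
Add(Function('V')(-163), Mul(-1, Mul(Add(-3012, 22947), Add(-24300, Function('A')(3, 105))))) = Add(0, Mul(-1, Mul(Add(-3012, 22947), Add(-24300, Mul(3, Add(1, 105)))))) = Add(0, Mul(-1, Mul(19935, Add(-24300, Mul(3, 106))))) = Add(0, Mul(-1, Mul(19935, Add(-24300, 318)))) = Add(0, Mul(-1, Mul(19935, -23982))) = Add(0, Mul(-1, -478081170)) = Add(0, 478081170) = 478081170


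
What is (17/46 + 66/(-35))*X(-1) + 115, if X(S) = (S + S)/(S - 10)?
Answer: 1015884/8855 ≈ 114.72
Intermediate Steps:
X(S) = 2*S/(-10 + S) (X(S) = (2*S)/(-10 + S) = 2*S/(-10 + S))
(17/46 + 66/(-35))*X(-1) + 115 = (17/46 + 66/(-35))*(2*(-1)/(-10 - 1)) + 115 = (17*(1/46) + 66*(-1/35))*(2*(-1)/(-11)) + 115 = (17/46 - 66/35)*(2*(-1)*(-1/11)) + 115 = -2441/1610*2/11 + 115 = -2441/8855 + 115 = 1015884/8855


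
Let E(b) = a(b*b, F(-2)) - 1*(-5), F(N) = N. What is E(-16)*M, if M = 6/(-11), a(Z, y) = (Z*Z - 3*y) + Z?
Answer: -394818/11 ≈ -35893.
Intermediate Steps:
a(Z, y) = Z + Z**2 - 3*y (a(Z, y) = (Z**2 - 3*y) + Z = Z + Z**2 - 3*y)
M = -6/11 (M = 6*(-1/11) = -6/11 ≈ -0.54545)
E(b) = 11 + b**2 + b**4 (E(b) = (b*b + (b*b)**2 - 3*(-2)) - 1*(-5) = (b**2 + (b**2)**2 + 6) + 5 = (b**2 + b**4 + 6) + 5 = (6 + b**2 + b**4) + 5 = 11 + b**2 + b**4)
E(-16)*M = (11 + (-16)**2 + (-16)**4)*(-6/11) = (11 + 256 + 65536)*(-6/11) = 65803*(-6/11) = -394818/11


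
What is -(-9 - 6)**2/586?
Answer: -225/586 ≈ -0.38396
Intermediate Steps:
-(-9 - 6)**2/586 = -1*(-15)**2*(1/586) = -1*225*(1/586) = -225*1/586 = -225/586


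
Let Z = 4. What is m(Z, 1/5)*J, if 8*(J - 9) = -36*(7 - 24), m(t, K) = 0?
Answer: 0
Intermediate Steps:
J = 171/2 (J = 9 + (-36*(7 - 24))/8 = 9 + (-36*(-17))/8 = 9 + (1/8)*612 = 9 + 153/2 = 171/2 ≈ 85.500)
m(Z, 1/5)*J = 0*(171/2) = 0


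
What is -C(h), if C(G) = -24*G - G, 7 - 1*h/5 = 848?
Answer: -105125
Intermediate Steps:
h = -4205 (h = 35 - 5*848 = 35 - 4240 = -4205)
C(G) = -25*G
-C(h) = -(-25)*(-4205) = -1*105125 = -105125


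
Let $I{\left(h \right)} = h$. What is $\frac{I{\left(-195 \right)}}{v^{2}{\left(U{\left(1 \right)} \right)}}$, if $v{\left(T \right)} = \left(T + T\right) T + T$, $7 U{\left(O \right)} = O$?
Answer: $- \frac{156065}{27} \approx -5780.2$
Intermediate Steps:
$U{\left(O \right)} = \frac{O}{7}$
$v{\left(T \right)} = T + 2 T^{2}$ ($v{\left(T \right)} = 2 T T + T = 2 T^{2} + T = T + 2 T^{2}$)
$\frac{I{\left(-195 \right)}}{v^{2}{\left(U{\left(1 \right)} \right)}} = - \frac{195}{\left(\frac{1}{7} \cdot 1 \left(1 + 2 \cdot \frac{1}{7} \cdot 1\right)\right)^{2}} = - \frac{195}{\left(\frac{1 + 2 \cdot \frac{1}{7}}{7}\right)^{2}} = - \frac{195}{\left(\frac{1 + \frac{2}{7}}{7}\right)^{2}} = - \frac{195}{\left(\frac{1}{7} \cdot \frac{9}{7}\right)^{2}} = - \frac{195}{\left(\frac{9}{49}\right)^{2}} = - \frac{195}{\frac{81}{2401}} = \left(-195\right) \frac{2401}{81} = - \frac{156065}{27}$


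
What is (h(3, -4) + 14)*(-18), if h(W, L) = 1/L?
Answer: -495/2 ≈ -247.50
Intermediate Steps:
(h(3, -4) + 14)*(-18) = (1/(-4) + 14)*(-18) = (-¼ + 14)*(-18) = (55/4)*(-18) = -495/2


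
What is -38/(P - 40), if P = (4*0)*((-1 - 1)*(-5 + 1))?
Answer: 19/20 ≈ 0.95000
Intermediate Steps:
P = 0 (P = 0*(-2*(-4)) = 0*8 = 0)
-38/(P - 40) = -38/(0 - 40) = -38/(-40) = -1/40*(-38) = 19/20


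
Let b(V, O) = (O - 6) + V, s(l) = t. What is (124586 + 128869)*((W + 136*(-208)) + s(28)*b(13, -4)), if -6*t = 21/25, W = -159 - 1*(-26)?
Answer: -72035510061/10 ≈ -7.2036e+9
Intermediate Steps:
W = -133 (W = -159 + 26 = -133)
t = -7/50 (t = -7/(2*25) = -⅙*21/25 = -7/50 ≈ -0.14000)
s(l) = -7/50
b(V, O) = -6 + O + V (b(V, O) = (-6 + O) + V = -6 + O + V)
(124586 + 128869)*((W + 136*(-208)) + s(28)*b(13, -4)) = (124586 + 128869)*((-133 + 136*(-208)) - 7*(-6 - 4 + 13)/50) = 253455*((-133 - 28288) - 7/50*3) = 253455*(-28421 - 21/50) = 253455*(-1421071/50) = -72035510061/10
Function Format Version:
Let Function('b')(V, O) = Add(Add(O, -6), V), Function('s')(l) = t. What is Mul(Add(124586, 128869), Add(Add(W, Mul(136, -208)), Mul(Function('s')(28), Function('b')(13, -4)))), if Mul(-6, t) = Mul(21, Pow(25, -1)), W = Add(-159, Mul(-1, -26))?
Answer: Rational(-72035510061, 10) ≈ -7.2036e+9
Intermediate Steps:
W = -133 (W = Add(-159, 26) = -133)
t = Rational(-7, 50) (t = Mul(Rational(-1, 6), Mul(21, Pow(25, -1))) = Mul(Rational(-1, 6), Mul(21, Rational(1, 25))) = Mul(Rational(-1, 6), Rational(21, 25)) = Rational(-7, 50) ≈ -0.14000)
Function('s')(l) = Rational(-7, 50)
Function('b')(V, O) = Add(-6, O, V) (Function('b')(V, O) = Add(Add(-6, O), V) = Add(-6, O, V))
Mul(Add(124586, 128869), Add(Add(W, Mul(136, -208)), Mul(Function('s')(28), Function('b')(13, -4)))) = Mul(Add(124586, 128869), Add(Add(-133, Mul(136, -208)), Mul(Rational(-7, 50), Add(-6, -4, 13)))) = Mul(253455, Add(Add(-133, -28288), Mul(Rational(-7, 50), 3))) = Mul(253455, Add(-28421, Rational(-21, 50))) = Mul(253455, Rational(-1421071, 50)) = Rational(-72035510061, 10)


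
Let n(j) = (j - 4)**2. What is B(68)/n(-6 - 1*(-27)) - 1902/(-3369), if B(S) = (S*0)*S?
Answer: 634/1123 ≈ 0.56456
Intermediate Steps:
B(S) = 0 (B(S) = 0*S = 0)
n(j) = (-4 + j)**2
B(68)/n(-6 - 1*(-27)) - 1902/(-3369) = 0/((-4 + (-6 - 1*(-27)))**2) - 1902/(-3369) = 0/((-4 + (-6 + 27))**2) - 1902*(-1/3369) = 0/((-4 + 21)**2) + 634/1123 = 0/(17**2) + 634/1123 = 0/289 + 634/1123 = 0*(1/289) + 634/1123 = 0 + 634/1123 = 634/1123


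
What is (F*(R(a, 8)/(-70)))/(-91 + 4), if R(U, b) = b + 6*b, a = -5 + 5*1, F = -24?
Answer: -32/145 ≈ -0.22069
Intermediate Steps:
a = 0 (a = -5 + 5 = 0)
R(U, b) = 7*b
(F*(R(a, 8)/(-70)))/(-91 + 4) = (-24*7*8/(-70))/(-91 + 4) = -1344*(-1)/70/(-87) = -24*(-4/5)*(-1/87) = (96/5)*(-1/87) = -32/145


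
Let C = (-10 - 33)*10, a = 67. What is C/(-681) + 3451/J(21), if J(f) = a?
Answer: 2378941/45627 ≈ 52.139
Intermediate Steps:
C = -430 (C = -43*10 = -430)
J(f) = 67
C/(-681) + 3451/J(21) = -430/(-681) + 3451/67 = -430*(-1/681) + 3451*(1/67) = 430/681 + 3451/67 = 2378941/45627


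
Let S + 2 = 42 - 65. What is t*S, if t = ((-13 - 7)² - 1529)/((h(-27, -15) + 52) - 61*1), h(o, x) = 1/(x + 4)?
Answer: -12419/4 ≈ -3104.8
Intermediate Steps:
h(o, x) = 1/(4 + x)
S = -25 (S = -2 + (42 - 65) = -2 - 23 = -25)
t = 12419/100 (t = ((-13 - 7)² - 1529)/((1/(4 - 15) + 52) - 61*1) = ((-20)² - 1529)/((1/(-11) + 52) - 61) = (400 - 1529)/((-1/11 + 52) - 61) = -1129/(571/11 - 61) = -1129/(-100/11) = -1129*(-11/100) = 12419/100 ≈ 124.19)
t*S = (12419/100)*(-25) = -12419/4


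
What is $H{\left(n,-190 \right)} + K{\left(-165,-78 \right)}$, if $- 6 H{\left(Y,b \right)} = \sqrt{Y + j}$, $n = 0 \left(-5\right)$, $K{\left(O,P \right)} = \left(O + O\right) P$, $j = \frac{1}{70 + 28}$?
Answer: $25740 - \frac{\sqrt{2}}{84} \approx 25740.0$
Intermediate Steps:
$j = \frac{1}{98} \approx 0.010204$
$K{\left(O,P \right)} = 2 O P$
$n = 0$
$H{\left(Y,b \right)} = - \frac{\sqrt{\frac{1}{98} + Y}}{6}$ ($H{\left(Y,b \right)} = - \frac{\sqrt{Y + \frac{1}{98}}}{6} = - \frac{\sqrt{\frac{1}{98} + Y}}{6}$)
$H{\left(n,-190 \right)} + K{\left(-165,-78 \right)} = - \frac{\sqrt{2 + 196 \cdot 0}}{84} + 2 \left(-165\right) \left(-78\right) = - \frac{\sqrt{2 + 0}}{84} + 25740 = - \frac{\sqrt{2}}{84} + 25740 = 25740 - \frac{\sqrt{2}}{84}$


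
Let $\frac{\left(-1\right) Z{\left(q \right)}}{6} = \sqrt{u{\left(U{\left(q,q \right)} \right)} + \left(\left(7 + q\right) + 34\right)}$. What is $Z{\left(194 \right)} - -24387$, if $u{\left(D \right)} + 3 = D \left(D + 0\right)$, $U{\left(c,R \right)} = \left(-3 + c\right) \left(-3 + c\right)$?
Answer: $24387 - 6 \sqrt{1330863593} \approx -1.945 \cdot 10^{5}$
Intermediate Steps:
$U{\left(c,R \right)} = \left(-3 + c\right)^{2}$
$u{\left(D \right)} = -3 + D^{2}$ ($u{\left(D \right)} = -3 + D \left(D + 0\right) = -3 + D D = -3 + D^{2}$)
$Z{\left(q \right)} = - 6 \sqrt{38 + q + \left(-3 + q\right)^{4}}$ ($Z{\left(q \right)} = - 6 \sqrt{\left(-3 + \left(\left(-3 + q\right)^{2}\right)^{2}\right) + \left(\left(7 + q\right) + 34\right)} = - 6 \sqrt{\left(-3 + \left(-3 + q\right)^{4}\right) + \left(41 + q\right)} = - 6 \sqrt{38 + q + \left(-3 + q\right)^{4}}$)
$Z{\left(194 \right)} - -24387 = - 6 \sqrt{38 + 194 + \left(-3 + 194\right)^{4}} - -24387 = - 6 \sqrt{38 + 194 + 191^{4}} + 24387 = - 6 \sqrt{38 + 194 + 1330863361} + 24387 = - 6 \sqrt{1330863593} + 24387 = 24387 - 6 \sqrt{1330863593}$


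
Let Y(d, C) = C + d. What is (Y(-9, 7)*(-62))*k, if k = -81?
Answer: -10044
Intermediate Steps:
(Y(-9, 7)*(-62))*k = ((7 - 9)*(-62))*(-81) = -2*(-62)*(-81) = 124*(-81) = -10044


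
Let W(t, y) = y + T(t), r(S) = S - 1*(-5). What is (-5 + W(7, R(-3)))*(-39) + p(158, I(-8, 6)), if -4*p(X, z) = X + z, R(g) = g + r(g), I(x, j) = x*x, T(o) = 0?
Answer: 357/2 ≈ 178.50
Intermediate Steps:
r(S) = 5 + S (r(S) = S + 5 = 5 + S)
I(x, j) = x²
R(g) = 5 + 2*g (R(g) = g + (5 + g) = 5 + 2*g)
W(t, y) = y (W(t, y) = y + 0 = y)
p(X, z) = -X/4 - z/4 (p(X, z) = -(X + z)/4 = -X/4 - z/4)
(-5 + W(7, R(-3)))*(-39) + p(158, I(-8, 6)) = (-5 + (5 + 2*(-3)))*(-39) + (-¼*158 - ¼*(-8)²) = (-5 + (5 - 6))*(-39) + (-79/2 - ¼*64) = (-5 - 1)*(-39) + (-79/2 - 16) = -6*(-39) - 111/2 = 234 - 111/2 = 357/2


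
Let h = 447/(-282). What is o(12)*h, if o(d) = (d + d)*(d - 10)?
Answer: -3576/47 ≈ -76.085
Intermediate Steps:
o(d) = 2*d*(-10 + d) (o(d) = (2*d)*(-10 + d) = 2*d*(-10 + d))
h = -149/94 (h = 447*(-1/282) = -149/94 ≈ -1.5851)
o(12)*h = (2*12*(-10 + 12))*(-149/94) = (2*12*2)*(-149/94) = 48*(-149/94) = -3576/47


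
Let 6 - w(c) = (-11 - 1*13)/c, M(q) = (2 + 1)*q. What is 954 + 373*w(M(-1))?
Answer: 208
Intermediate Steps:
M(q) = 3*q
w(c) = 6 + 24/c (w(c) = 6 - (-11 - 1*13)/c = 6 - (-11 - 13)/c = 6 - (-24)/c = 6 + 24/c)
954 + 373*w(M(-1)) = 954 + 373*(6 + 24/((3*(-1)))) = 954 + 373*(6 + 24/(-3)) = 954 + 373*(6 + 24*(-⅓)) = 954 + 373*(6 - 8) = 954 + 373*(-2) = 954 - 746 = 208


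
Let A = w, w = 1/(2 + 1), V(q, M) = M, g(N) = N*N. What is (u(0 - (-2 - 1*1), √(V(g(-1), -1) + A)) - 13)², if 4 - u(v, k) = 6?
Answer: 225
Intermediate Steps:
g(N) = N²
w = ⅓ (w = 1/3 = ⅓ ≈ 0.33333)
A = ⅓ ≈ 0.33333
u(v, k) = -2 (u(v, k) = 4 - 1*6 = 4 - 6 = -2)
(u(0 - (-2 - 1*1), √(V(g(-1), -1) + A)) - 13)² = (-2 - 13)² = (-15)² = 225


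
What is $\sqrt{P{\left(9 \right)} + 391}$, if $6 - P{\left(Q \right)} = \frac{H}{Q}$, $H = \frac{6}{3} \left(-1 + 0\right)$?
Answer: $\frac{5 \sqrt{143}}{3} \approx 19.93$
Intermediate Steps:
$H = -2$ ($H = 6 \cdot \frac{1}{3} \left(-1\right) = 2 \left(-1\right) = -2$)
$P{\left(Q \right)} = 6 + \frac{2}{Q}$ ($P{\left(Q \right)} = 6 - - \frac{2}{Q} = 6 + \frac{2}{Q}$)
$\sqrt{P{\left(9 \right)} + 391} = \sqrt{\left(6 + \frac{2}{9}\right) + 391} = \sqrt{\frac{56}{9} + 391} = \sqrt{\frac{3575}{9}} = \frac{5 \sqrt{143}}{3}$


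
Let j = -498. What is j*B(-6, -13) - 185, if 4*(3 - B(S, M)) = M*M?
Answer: 38723/2 ≈ 19362.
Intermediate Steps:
B(S, M) = 3 - M²/4 (B(S, M) = 3 - M*M/4 = 3 - M²/4)
j*B(-6, -13) - 185 = -498*(3 - ¼*(-13)²) - 185 = -498*(3 - ¼*169) - 185 = -498*(3 - 169/4) - 185 = -498*(-157/4) - 185 = 39093/2 - 185 = 38723/2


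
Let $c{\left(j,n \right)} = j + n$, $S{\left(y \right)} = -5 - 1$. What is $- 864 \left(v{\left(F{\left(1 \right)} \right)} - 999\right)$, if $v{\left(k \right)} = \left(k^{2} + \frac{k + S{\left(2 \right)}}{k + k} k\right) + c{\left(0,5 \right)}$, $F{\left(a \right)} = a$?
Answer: $860112$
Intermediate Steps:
$S{\left(y \right)} = -6$ ($S{\left(y \right)} = -5 - 1 = -6$)
$v{\left(k \right)} = 2 + k^{2} + \frac{k}{2}$ ($v{\left(k \right)} = \left(k^{2} + \frac{k - 6}{k + k} k\right) + \left(0 + 5\right) = \left(k^{2} + \frac{-6 + k}{2 k} k\right) + 5 = \left(k^{2} + \left(-3 + \frac{k}{2}\right)\right) + 5 = \left(-3 + k^{2} + \frac{k}{2}\right) + 5 = 2 + k^{2} + \frac{k}{2}$)
$- 864 \left(v{\left(F{\left(1 \right)} \right)} - 999\right) = - 864 \left(\left(2 + 1^{2} + \frac{1}{2} \cdot 1\right) - 999\right) = - 864 \left(\left(2 + 1 + \frac{1}{2}\right) - 999\right) = - 864 \left(\frac{7}{2} - 999\right) = \left(-864\right) \left(- \frac{1991}{2}\right) = 860112$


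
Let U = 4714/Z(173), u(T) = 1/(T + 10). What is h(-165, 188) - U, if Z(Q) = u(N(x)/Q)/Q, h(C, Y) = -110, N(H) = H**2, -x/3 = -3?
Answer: -8537164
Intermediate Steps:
x = 9 (x = -3*(-3) = 9)
u(T) = 1/(10 + T)
Z(Q) = 1/(Q*(10 + 81/Q)) (Z(Q) = 1/((10 + 9**2/Q)*Q) = 1/((10 + 81/Q)*Q) = 1/(Q*(10 + 81/Q)))
U = 8537054 (U = 4714/(1/(81 + 10*173)) = 4714/(1/(81 + 1730)) = 4714/(1/1811) = 4714*1811 = 8537054)
h(-165, 188) - U = -110 - 1*8537054 = -110 - 8537054 = -8537164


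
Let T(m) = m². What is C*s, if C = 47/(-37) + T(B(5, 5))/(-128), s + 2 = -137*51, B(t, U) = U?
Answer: 48510649/4736 ≈ 10243.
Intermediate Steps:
s = -6989 (s = -2 - 137*51 = -2 - 6987 = -6989)
C = -6941/4736 (C = 47/(-37) + 5²/(-128) = 47*(-1/37) + 25*(-1/128) = -47/37 - 25/128 = -6941/4736 ≈ -1.4656)
C*s = -6941/4736*(-6989) = 48510649/4736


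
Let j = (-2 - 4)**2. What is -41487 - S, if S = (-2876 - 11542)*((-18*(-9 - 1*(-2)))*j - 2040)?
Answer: 35945841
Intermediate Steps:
j = 36 (j = (-6)**2 = 36)
S = -35987328 (S = (-2876 - 11542)*(-18*(-9 - 1*(-2))*36 - 2040) = -14418*(-18*(-9 + 2)*36 - 2040) = -14418*(-18*(-7)*36 - 2040) = -14418*(126*36 - 2040) = -14418*(4536 - 2040) = -14418*2496 = -35987328)
-41487 - S = -41487 - 1*(-35987328) = -41487 + 35987328 = 35945841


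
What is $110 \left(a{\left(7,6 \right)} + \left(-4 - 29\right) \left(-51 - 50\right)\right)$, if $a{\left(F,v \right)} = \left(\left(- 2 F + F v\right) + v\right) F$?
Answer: $392810$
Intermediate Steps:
$a{\left(F,v \right)} = F \left(v - 2 F + F v\right)$ ($a{\left(F,v \right)} = \left(v - 2 F + F v\right) F = F \left(v - 2 F + F v\right)$)
$110 \left(a{\left(7,6 \right)} + \left(-4 - 29\right) \left(-51 - 50\right)\right) = 110 \left(7 \left(6 - 14 + 7 \cdot 6\right) + \left(-4 - 29\right) \left(-51 - 50\right)\right) = 110 \left(7 \left(6 - 14 + 42\right) - -3333\right) = 110 \left(7 \cdot 34 + 3333\right) = 110 \left(238 + 3333\right) = 110 \cdot 3571 = 392810$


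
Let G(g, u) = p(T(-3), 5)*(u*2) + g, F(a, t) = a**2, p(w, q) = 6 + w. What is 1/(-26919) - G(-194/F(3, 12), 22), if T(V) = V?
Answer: -2973055/26919 ≈ -110.44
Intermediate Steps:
G(g, u) = g + 6*u (G(g, u) = (6 - 3)*(u*2) + g = 3*(2*u) + g = 6*u + g = g + 6*u)
1/(-26919) - G(-194/F(3, 12), 22) = 1/(-26919) - (-194/(3**2) + 6*22) = -1/26919 - (-194/9 + 132) = -1/26919 - 1*994/9 = -1/26919 - 994/9 = -2973055/26919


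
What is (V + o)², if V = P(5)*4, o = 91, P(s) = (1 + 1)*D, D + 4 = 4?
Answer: 8281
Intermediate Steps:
D = 0 (D = -4 + 4 = 0)
P(s) = 0 (P(s) = (1 + 1)*0 = 2*0 = 0)
V = 0 (V = 0*4 = 0)
(V + o)² = (0 + 91)² = 91² = 8281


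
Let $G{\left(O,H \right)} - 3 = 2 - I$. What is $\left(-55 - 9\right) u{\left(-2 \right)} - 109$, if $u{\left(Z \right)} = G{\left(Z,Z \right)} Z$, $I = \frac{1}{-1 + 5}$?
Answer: $499$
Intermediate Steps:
$I = \frac{1}{4} \approx 0.25$
$G{\left(O,H \right)} = \frac{19}{4}$ ($G{\left(O,H \right)} = 3 + \left(2 - \frac{1}{4}\right) = 3 + \frac{7}{4} = \frac{19}{4}$)
$u{\left(Z \right)} = \frac{19 Z}{4}$
$\left(-55 - 9\right) u{\left(-2 \right)} - 109 = \left(-55 - 9\right) \frac{19}{4} \left(-2\right) - 109 = \left(-55 - 9\right) \left(- \frac{19}{2}\right) - 109 = \left(-64\right) \left(- \frac{19}{2}\right) - 109 = 608 - 109 = 499$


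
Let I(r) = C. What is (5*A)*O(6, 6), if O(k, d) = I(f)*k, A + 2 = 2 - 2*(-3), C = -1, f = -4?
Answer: -180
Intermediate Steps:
I(r) = -1
A = 6 (A = -2 + (2 - 2*(-3)) = -2 + (2 + 6) = -2 + 8 = 6)
O(k, d) = -k
(5*A)*O(6, 6) = (5*6)*(-1*6) = 30*(-6) = -180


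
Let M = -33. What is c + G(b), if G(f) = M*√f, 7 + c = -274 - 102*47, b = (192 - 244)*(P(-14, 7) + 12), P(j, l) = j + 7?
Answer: -5075 - 66*I*√65 ≈ -5075.0 - 532.11*I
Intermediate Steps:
P(j, l) = 7 + j
b = -260 (b = (192 - 244)*((7 - 14) + 12) = -52*(-7 + 12) = -52*5 = -260)
c = -5075 (c = -7 + (-274 - 102*47) = -7 + (-274 - 4794) = -7 - 5068 = -5075)
G(f) = -33*√f
c + G(b) = -5075 - 66*I*√65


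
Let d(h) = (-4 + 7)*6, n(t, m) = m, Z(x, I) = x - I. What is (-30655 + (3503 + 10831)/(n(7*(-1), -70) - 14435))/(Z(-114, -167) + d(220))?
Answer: -148221703/343285 ≈ -431.77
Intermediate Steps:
d(h) = 18 (d(h) = 3*6 = 18)
(-30655 + (3503 + 10831)/(n(7*(-1), -70) - 14435))/(Z(-114, -167) + d(220)) = (-30655 + (3503 + 10831)/(-70 - 14435))/((-114 - 1*(-167)) + 18) = (-30655 + 14334/(-14505))/((-114 + 167) + 18) = (-30655 + 14334*(-1/14505))/(53 + 18) = (-30655 - 4778/4835)/71 = -148221703/4835*1/71 = -148221703/343285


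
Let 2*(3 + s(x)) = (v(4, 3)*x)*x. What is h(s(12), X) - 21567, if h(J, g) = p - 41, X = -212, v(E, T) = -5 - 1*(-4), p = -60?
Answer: -21668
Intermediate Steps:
v(E, T) = -1 (v(E, T) = -5 + 4 = -1)
s(x) = -3 - x**2/2 (s(x) = -3 + ((-x)*x)/2 = -3 + (-x**2)/2 = -3 - x**2/2)
h(J, g) = -101 (h(J, g) = -60 - 41 = -101)
h(s(12), X) - 21567 = -101 - 21567 = -21668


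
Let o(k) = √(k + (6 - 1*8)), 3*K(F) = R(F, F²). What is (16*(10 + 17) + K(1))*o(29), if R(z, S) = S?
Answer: 1297*√3 ≈ 2246.5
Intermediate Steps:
K(F) = F²/3
o(k) = √(-2 + k) (o(k) = √(k + (6 - 8)) = √(k - 2) = √(-2 + k))
(16*(10 + 17) + K(1))*o(29) = (16*(10 + 17) + (⅓)*1²)*√(-2 + 29) = (16*27 + (⅓)*1)*√27 = (432 + ⅓)*(3*√3) = 1297*(3*√3)/3 = 1297*√3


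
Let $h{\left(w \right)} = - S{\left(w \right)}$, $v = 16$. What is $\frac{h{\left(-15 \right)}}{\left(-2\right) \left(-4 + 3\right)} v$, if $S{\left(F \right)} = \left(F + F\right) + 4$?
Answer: $208$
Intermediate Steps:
$S{\left(F \right)} = 4 + 2 F$ ($S{\left(F \right)} = 2 F + 4 = 4 + 2 F$)
$h{\left(w \right)} = -4 - 2 w$ ($h{\left(w \right)} = - (4 + 2 w) = -4 - 2 w$)
$\frac{h{\left(-15 \right)}}{\left(-2\right) \left(-4 + 3\right)} v = \frac{-4 - -30}{\left(-2\right) \left(-4 + 3\right)} 16 = \frac{-4 + 30}{\left(-2\right) \left(-1\right)} 16 = \frac{26}{2} \cdot 16 = 26 \cdot \frac{1}{2} \cdot 16 = 13 \cdot 16 = 208$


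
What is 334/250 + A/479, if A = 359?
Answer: 124868/59875 ≈ 2.0855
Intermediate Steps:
334/250 + A/479 = 334/250 + 359/479 = 334*(1/250) + 359*(1/479) = 167/125 + 359/479 = 124868/59875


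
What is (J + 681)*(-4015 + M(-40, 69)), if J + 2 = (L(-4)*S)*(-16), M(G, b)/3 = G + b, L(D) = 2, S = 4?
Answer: -2164328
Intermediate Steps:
M(G, b) = 3*G + 3*b (M(G, b) = 3*(G + b) = 3*G + 3*b)
J = -130 (J = -2 + (2*4)*(-16) = -2 + 8*(-16) = -2 - 128 = -130)
(J + 681)*(-4015 + M(-40, 69)) = (-130 + 681)*(-4015 + (3*(-40) + 3*69)) = 551*(-4015 + (-120 + 207)) = 551*(-4015 + 87) = 551*(-3928) = -2164328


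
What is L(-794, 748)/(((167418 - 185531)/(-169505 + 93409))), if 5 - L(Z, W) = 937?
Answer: -70921472/18113 ≈ -3915.5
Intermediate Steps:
L(Z, W) = -932 (L(Z, W) = 5 - 1*937 = 5 - 937 = -932)
L(-794, 748)/(((167418 - 185531)/(-169505 + 93409))) = -932*(-169505 + 93409)/(167418 - 185531) = -932/((-18113/(-76096))) = -932/((-18113*(-1/76096))) = -932/18113/76096 = -932*76096/18113 = -70921472/18113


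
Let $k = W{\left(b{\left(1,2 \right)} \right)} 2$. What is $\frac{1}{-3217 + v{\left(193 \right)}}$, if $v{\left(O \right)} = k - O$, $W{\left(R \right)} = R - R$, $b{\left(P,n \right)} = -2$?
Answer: $- \frac{1}{3410} \approx -0.00029326$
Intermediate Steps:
$W{\left(R \right)} = 0$
$k = 0$ ($k = 0 \cdot 2 = 0$)
$v{\left(O \right)} = - O$ ($v{\left(O \right)} = 0 - O = - O$)
$\frac{1}{-3217 + v{\left(193 \right)}} = \frac{1}{-3217 - 193} = \frac{1}{-3410} = - \frac{1}{3410}$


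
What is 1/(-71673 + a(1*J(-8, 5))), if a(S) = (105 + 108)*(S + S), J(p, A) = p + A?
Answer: -1/72951 ≈ -1.3708e-5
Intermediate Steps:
J(p, A) = A + p
a(S) = 426*S (a(S) = 213*(2*S) = 426*S)
1/(-71673 + a(1*J(-8, 5))) = 1/(-71673 + 426*(1*(5 - 8))) = 1/(-71673 + 426*(1*(-3))) = 1/(-71673 + 426*(-3)) = 1/(-71673 - 1278) = 1/(-72951) = -1/72951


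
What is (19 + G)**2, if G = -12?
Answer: 49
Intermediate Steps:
(19 + G)**2 = (19 - 12)**2 = 7**2 = 49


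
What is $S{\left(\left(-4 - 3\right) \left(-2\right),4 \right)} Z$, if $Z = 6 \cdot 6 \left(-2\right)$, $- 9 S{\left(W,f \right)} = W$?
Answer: $112$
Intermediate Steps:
$S{\left(W,f \right)} = - \frac{W}{9}$
$Z = -72$ ($Z = 36 \left(-2\right) = -72$)
$S{\left(\left(-4 - 3\right) \left(-2\right),4 \right)} Z = - \frac{\left(-4 - 3\right) \left(-2\right)}{9} \left(-72\right) = - \frac{\left(-7\right) \left(-2\right)}{9} \left(-72\right) = \left(- \frac{1}{9}\right) 14 \left(-72\right) = \left(- \frac{14}{9}\right) \left(-72\right) = 112$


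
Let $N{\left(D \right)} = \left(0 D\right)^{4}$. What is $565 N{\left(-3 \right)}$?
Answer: $0$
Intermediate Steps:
$N{\left(D \right)} = 0$ ($N{\left(D \right)} = 0^{4} = 0$)
$565 N{\left(-3 \right)} = 565 \cdot 0 = 0$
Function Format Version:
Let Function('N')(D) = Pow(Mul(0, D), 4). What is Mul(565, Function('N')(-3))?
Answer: 0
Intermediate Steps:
Function('N')(D) = 0 (Function('N')(D) = Pow(0, 4) = 0)
Mul(565, Function('N')(-3)) = Mul(565, 0) = 0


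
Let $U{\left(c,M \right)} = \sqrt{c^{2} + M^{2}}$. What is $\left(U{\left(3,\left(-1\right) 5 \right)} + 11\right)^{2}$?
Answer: $\left(11 + \sqrt{34}\right)^{2} \approx 283.28$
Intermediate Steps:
$U{\left(c,M \right)} = \sqrt{M^{2} + c^{2}}$
$\left(U{\left(3,\left(-1\right) 5 \right)} + 11\right)^{2} = \left(\sqrt{\left(\left(-1\right) 5\right)^{2} + 3^{2}} + 11\right)^{2} = \left(\sqrt{\left(-5\right)^{2} + 9} + 11\right)^{2} = \left(\sqrt{25 + 9} + 11\right)^{2} = \left(\sqrt{34} + 11\right)^{2} = \left(11 + \sqrt{34}\right)^{2}$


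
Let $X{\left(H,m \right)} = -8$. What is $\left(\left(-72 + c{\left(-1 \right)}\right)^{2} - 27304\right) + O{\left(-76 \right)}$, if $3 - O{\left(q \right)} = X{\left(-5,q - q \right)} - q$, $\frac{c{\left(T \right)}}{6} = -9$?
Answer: $-11493$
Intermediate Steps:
$c{\left(T \right)} = -54$ ($c{\left(T \right)} = 6 \left(-9\right) = -54$)
$O{\left(q \right)} = 11 + q$ ($O{\left(q \right)} = 3 - \left(-8 - q\right) = 3 + \left(8 + q\right) = 11 + q$)
$\left(\left(-72 + c{\left(-1 \right)}\right)^{2} - 27304\right) + O{\left(-76 \right)} = \left(\left(-72 - 54\right)^{2} - 27304\right) + \left(11 - 76\right) = \left(\left(-126\right)^{2} - 27304\right) - 65 = \left(15876 - 27304\right) - 65 = -11428 - 65 = -11493$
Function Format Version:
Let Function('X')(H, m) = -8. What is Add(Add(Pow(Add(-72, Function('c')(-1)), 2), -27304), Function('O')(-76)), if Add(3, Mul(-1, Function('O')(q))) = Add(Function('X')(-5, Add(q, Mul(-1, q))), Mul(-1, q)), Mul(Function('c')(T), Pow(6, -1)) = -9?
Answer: -11493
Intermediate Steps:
Function('c')(T) = -54 (Function('c')(T) = Mul(6, -9) = -54)
Function('O')(q) = Add(11, q) (Function('O')(q) = Add(3, Mul(-1, Add(-8, Mul(-1, q)))) = Add(3, Add(8, q)) = Add(11, q))
Add(Add(Pow(Add(-72, Function('c')(-1)), 2), -27304), Function('O')(-76)) = Add(Add(Pow(Add(-72, -54), 2), -27304), Add(11, -76)) = Add(Add(Pow(-126, 2), -27304), -65) = Add(Add(15876, -27304), -65) = Add(-11428, -65) = -11493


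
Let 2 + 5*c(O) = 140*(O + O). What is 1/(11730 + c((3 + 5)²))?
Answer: 5/76568 ≈ 6.5301e-5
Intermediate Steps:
c(O) = -⅖ + 56*O (c(O) = -⅖ + (140*(O + O))/5 = -⅖ + (140*(2*O))/5 = -⅖ + (280*O)/5 = -⅖ + 56*O)
1/(11730 + c((3 + 5)²)) = 1/(11730 + (-⅖ + 56*(3 + 5)²)) = 1/(11730 + (-⅖ + 56*8²)) = 1/(11730 + (-⅖ + 56*64)) = 1/(11730 + (-⅖ + 3584)) = 1/(11730 + 17918/5) = 1/(76568/5) = 5/76568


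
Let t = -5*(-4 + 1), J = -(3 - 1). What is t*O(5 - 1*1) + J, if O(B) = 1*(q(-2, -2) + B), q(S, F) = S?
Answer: 28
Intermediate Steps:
O(B) = -2 + B (O(B) = 1*(-2 + B) = -2 + B)
J = -2 (J = -1*2 = -2)
t = 15 (t = -5*(-3) = 15)
t*O(5 - 1*1) + J = 15*(-2 + (5 - 1*1)) - 2 = 15*(-2 + (5 - 1)) - 2 = 15*(-2 + 4) - 2 = 15*2 - 2 = 30 - 2 = 28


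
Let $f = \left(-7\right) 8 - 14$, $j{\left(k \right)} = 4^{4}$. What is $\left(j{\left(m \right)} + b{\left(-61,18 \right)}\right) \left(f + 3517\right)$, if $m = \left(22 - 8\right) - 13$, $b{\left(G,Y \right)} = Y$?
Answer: $944478$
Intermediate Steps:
$m = 1$ ($m = 14 - 13 = 1$)
$j{\left(k \right)} = 256$
$f = -70$ ($f = -56 - 14 = -70$)
$\left(j{\left(m \right)} + b{\left(-61,18 \right)}\right) \left(f + 3517\right) = \left(256 + 18\right) \left(-70 + 3517\right) = 274 \cdot 3447 = 944478$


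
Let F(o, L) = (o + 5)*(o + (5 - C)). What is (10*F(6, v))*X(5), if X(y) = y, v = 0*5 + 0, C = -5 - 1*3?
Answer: 10450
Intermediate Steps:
C = -8 (C = -5 - 3 = -8)
v = 0 (v = 0 + 0 = 0)
F(o, L) = (5 + o)*(13 + o) (F(o, L) = (o + 5)*(o + (5 - 1*(-8))) = (5 + o)*(o + (5 + 8)) = (5 + o)*(o + 13) = (5 + o)*(13 + o))
(10*F(6, v))*X(5) = (10*(65 + 6**2 + 18*6))*5 = (10*(65 + 36 + 108))*5 = (10*209)*5 = 2090*5 = 10450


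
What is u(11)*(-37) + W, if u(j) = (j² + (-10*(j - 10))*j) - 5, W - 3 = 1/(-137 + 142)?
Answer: -1094/5 ≈ -218.80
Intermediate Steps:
W = 16/5 (W = 3 + 1/(-137 + 142) = 3 + 1/5 = 3 + ⅕ = 16/5 ≈ 3.2000)
u(j) = -5 + j² + j*(100 - 10*j) (u(j) = (j² + (-10*(-10 + j))*j) - 5 = (j² + (100 - 10*j)*j) - 5 = (j² + j*(100 - 10*j)) - 5 = -5 + j² + j*(100 - 10*j))
u(11)*(-37) + W = (-5 - 9*11² + 100*11)*(-37) + 16/5 = (-5 - 9*121 + 1100)*(-37) + 16/5 = (-5 - 1089 + 1100)*(-37) + 16/5 = 6*(-37) + 16/5 = -222 + 16/5 = -1094/5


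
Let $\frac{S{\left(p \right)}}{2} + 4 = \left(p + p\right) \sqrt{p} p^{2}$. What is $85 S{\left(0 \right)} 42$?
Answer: $-28560$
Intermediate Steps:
$S{\left(p \right)} = -8 + 4 p^{\frac{7}{2}}$ ($S{\left(p \right)} = -8 + 2 \left(p + p\right) \sqrt{p} p^{2} = -8 + 2 \cdot 2 p \sqrt{p} p^{2} = -8 + 2 \cdot 2 p^{\frac{3}{2}} p^{2} = -8 + 2 \cdot 2 p^{\frac{7}{2}} = -8 + 4 p^{\frac{7}{2}}$)
$85 S{\left(0 \right)} 42 = 85 \left(-8 + 4 \cdot 0^{\frac{7}{2}}\right) 42 = 85 \left(-8 + 4 \cdot 0\right) 42 = 85 \left(-8 + 0\right) 42 = 85 \left(-8\right) 42 = \left(-680\right) 42 = -28560$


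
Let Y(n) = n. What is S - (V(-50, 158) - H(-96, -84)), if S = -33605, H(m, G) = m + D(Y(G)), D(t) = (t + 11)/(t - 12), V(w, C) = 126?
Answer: -3247319/96 ≈ -33826.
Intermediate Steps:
D(t) = (11 + t)/(-12 + t)
H(m, G) = m + (11 + G)/(-12 + G)
S - (V(-50, 158) - H(-96, -84)) = -33605 - (126 - (11 - 84 - 96*(-12 - 84))/(-12 - 84)) = -33605 - (126 - (11 - 84 - 96*(-96))/(-96)) = -33605 - (126 - (-1)*(11 - 84 + 9216)/96) = -33605 - (126 - (-1)*9143/96) = -33605 - (126 - 1*(-9143/96)) = -33605 - (126 + 9143/96) = -33605 - 1*21239/96 = -33605 - 21239/96 = -3247319/96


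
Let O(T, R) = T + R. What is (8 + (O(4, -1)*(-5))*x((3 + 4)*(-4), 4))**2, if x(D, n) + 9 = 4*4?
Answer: 9409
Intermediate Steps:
x(D, n) = 7 (x(D, n) = -9 + 4*4 = -9 + 16 = 7)
O(T, R) = R + T
(8 + (O(4, -1)*(-5))*x((3 + 4)*(-4), 4))**2 = (8 + ((-1 + 4)*(-5))*7)**2 = (8 + (3*(-5))*7)**2 = (8 - 15*7)**2 = (8 - 105)**2 = (-97)**2 = 9409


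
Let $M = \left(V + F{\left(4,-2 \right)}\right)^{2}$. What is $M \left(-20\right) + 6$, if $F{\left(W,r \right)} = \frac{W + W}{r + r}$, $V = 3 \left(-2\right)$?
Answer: $-1274$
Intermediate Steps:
$V = -6$
$F{\left(W,r \right)} = \frac{W}{r}$ ($F{\left(W,r \right)} = \frac{2 W}{2 r} = 2 W \frac{1}{2 r} = \frac{W}{r}$)
$M = 64$ ($M = \left(-6 + \frac{4}{-2}\right)^{2} = \left(-6 + 4 \left(- \frac{1}{2}\right)\right)^{2} = \left(-6 - 2\right)^{2} = \left(-8\right)^{2} = 64$)
$M \left(-20\right) + 6 = 64 \left(-20\right) + 6 = -1280 + 6 = -1274$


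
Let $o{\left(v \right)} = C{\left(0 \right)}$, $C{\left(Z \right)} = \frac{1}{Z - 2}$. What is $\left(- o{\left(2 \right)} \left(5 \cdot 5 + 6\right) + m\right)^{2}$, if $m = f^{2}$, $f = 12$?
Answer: $\frac{101761}{4} \approx 25440.0$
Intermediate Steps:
$C{\left(Z \right)} = \frac{1}{-2 + Z}$
$o{\left(v \right)} = - \frac{1}{2}$ ($o{\left(v \right)} = \frac{1}{-2 + 0} = \frac{1}{-2} = - \frac{1}{2}$)
$m = 144$ ($m = 12^{2} = 144$)
$\left(- o{\left(2 \right)} \left(5 \cdot 5 + 6\right) + m\right)^{2} = \left(\left(-1\right) \left(- \frac{1}{2}\right) \left(5 \cdot 5 + 6\right) + 144\right)^{2} = \left(\frac{25 + 6}{2} + 144\right)^{2} = \left(\frac{1}{2} \cdot 31 + 144\right)^{2} = \left(\frac{31}{2} + 144\right)^{2} = \left(\frac{319}{2}\right)^{2} = \frac{101761}{4}$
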